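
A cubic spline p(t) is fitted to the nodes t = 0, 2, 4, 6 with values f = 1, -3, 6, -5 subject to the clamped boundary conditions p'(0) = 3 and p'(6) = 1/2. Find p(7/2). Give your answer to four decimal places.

With σ_i denoting the second derivative at x_i, h_i = 2, 2, 2, and Δ_i = (y_(i+1) − y_i)/h_i = -2, 9/2, -11/2:
  2·σ_0 + 8·σ_1 + 2·σ_2 = 6(Δ_1 - Δ_0) = 39
  2·σ_1 + 8·σ_2 + 2·σ_3 = 6(Δ_2 - Δ_1) = -60
Clamped end conditions give two more equations: 2h_0·σ_0 + h_0·σ_1 = 6(Δ_0 - p'(0)) = -30 and h_2·σ_2 + 2h_2·σ_3 = 6(p'(6) - Δ_2) = 36.
Forward elimination and back-substitution give σ_0 = -403/30, σ_1 = 178/15, σ_2 = -218/15, σ_3 = 244/15.
On [2, 4], p(t) = -3 + 43/30·(t - 2) + 89/15·(t - 2)² - 11/5·(t - 2)³.
With (t - 2) = 3/2: p(7/2) = 203/40.

5.0750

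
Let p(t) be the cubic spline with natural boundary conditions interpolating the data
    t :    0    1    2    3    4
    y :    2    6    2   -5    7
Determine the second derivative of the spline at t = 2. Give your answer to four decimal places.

With σ_i denoting the second derivative at x_i, h_i = 1, 1, 1, 1, and Δ_i = (y_(i+1) − y_i)/h_i = 4, -4, -7, 12:
  1·σ_0 + 4·σ_1 + 1·σ_2 = 6(Δ_1 - Δ_0) = -48
  1·σ_1 + 4·σ_2 + 1·σ_3 = 6(Δ_2 - Δ_1) = -18
  1·σ_2 + 4·σ_3 + 1·σ_4 = 6(Δ_3 - Δ_2) = 114
Natural end conditions: σ_0 = σ_4 = 0.
Forward elimination and back-substitution give σ_0 = 0, σ_1 = -267/28, σ_2 = -69/7, σ_3 = 867/28, σ_4 = 0.

-9.8571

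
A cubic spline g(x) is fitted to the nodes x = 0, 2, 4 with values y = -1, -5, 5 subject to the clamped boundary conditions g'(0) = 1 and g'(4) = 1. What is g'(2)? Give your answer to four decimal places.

Write m_i for g''(x_i). With h_i = 2, 2 and divided differences Δ_i = -2, 5, the continuity of g' gives the tridiagonal system
  2·m_0 + 8·m_1 + 2·m_2 = 6(Δ_1 - Δ_0) = 42
Clamped end conditions give two more equations: 2h_0·m_0 + h_0·m_1 = 6(Δ_0 - g'(0)) = -18 and h_1·m_1 + 2h_1·m_2 = 6(g'(4) - Δ_1) = -24.
Hence m_0 = -39/4, m_1 = 21/2, m_2 = -45/4.
On [2, 4], g'(x) = b_1 + 2c_1·(x - 2) + 3d_1·(x - 2)² with b_1 = Δ_1 - h_1(2m_1 + m_2)/6 = 7/4, c_1 = m_1/2 = 21/4, d_1 = (m_2 - m_1)/(6h_1) = -29/16. So g'(2) = 7/4.

1.7500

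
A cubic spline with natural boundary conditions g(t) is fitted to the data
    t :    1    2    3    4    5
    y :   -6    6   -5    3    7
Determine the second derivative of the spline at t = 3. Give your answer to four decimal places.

44.1429

Write σ_i for g''(x_i). With h_i = 1, 1, 1, 1 and divided differences Δ_i = 12, -11, 8, 4, the continuity of g' gives the tridiagonal system
  1·σ_0 + 4·σ_1 + 1·σ_2 = 6(Δ_1 - Δ_0) = -138
  1·σ_1 + 4·σ_2 + 1·σ_3 = 6(Δ_2 - Δ_1) = 114
  1·σ_2 + 4·σ_3 + 1·σ_4 = 6(Δ_3 - Δ_2) = -24
Natural end conditions: σ_0 = σ_4 = 0.
Solving the tridiagonal system: σ_0 = 0, σ_1 = -1275/28, σ_2 = 309/7, σ_3 = -477/28, σ_4 = 0.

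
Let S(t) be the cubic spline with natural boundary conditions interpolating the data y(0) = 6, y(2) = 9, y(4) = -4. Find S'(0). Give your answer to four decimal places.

3.5000

With M_i denoting the second derivative at x_i, h_i = 2, 2, and Δ_i = (y_(i+1) − y_i)/h_i = 3/2, -13/2:
  2·M_0 + 8·M_1 + 2·M_2 = 6(Δ_1 - Δ_0) = -48
Natural end conditions: M_0 = M_2 = 0.
Solving: M_0 = 0, M_1 = -6, M_2 = 0.
On [0, 2], S'(t) = b_0 + 2c_0·t + 3d_0·t² with b_0 = Δ_0 - h_0(2M_0 + M_1)/6 = 7/2, c_0 = M_0/2 = 0, d_0 = (M_1 - M_0)/(6h_0) = -1/2. So S'(0) = 7/2.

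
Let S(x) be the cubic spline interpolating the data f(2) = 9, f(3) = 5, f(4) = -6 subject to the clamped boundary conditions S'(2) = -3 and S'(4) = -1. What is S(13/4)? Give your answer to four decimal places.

1.8867

Write M_i for S''(x_i). With h_i = 1, 1 and divided differences Δ_i = -4, -11, the continuity of S' gives the tridiagonal system
  1·M_0 + 4·M_1 + 1·M_2 = 6(Δ_1 - Δ_0) = -42
Clamped end conditions give two more equations: 2h_0·M_0 + h_0·M_1 = 6(Δ_0 - S'(2)) = -6 and h_1·M_1 + 2h_1·M_2 = 6(S'(4) - Δ_1) = 60.
Solving: M_0 = 17/2, M_1 = -23, M_2 = 83/2.
On [3, 4], S(x) = 5 - 41/4·(x - 3) - 23/2·(x - 3)² + 43/4·(x - 3)³.
With (x - 3) = 1/4: S(13/4) = 483/256.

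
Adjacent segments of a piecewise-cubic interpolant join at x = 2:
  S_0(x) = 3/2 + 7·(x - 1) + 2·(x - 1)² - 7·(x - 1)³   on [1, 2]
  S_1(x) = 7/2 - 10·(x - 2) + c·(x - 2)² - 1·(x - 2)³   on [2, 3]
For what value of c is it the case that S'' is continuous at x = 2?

-19

S_0''(x) = 4 - 42·(x - 1), so S_0''(2) = -38. On the right, S_1''(2) = 2c, so c = -19.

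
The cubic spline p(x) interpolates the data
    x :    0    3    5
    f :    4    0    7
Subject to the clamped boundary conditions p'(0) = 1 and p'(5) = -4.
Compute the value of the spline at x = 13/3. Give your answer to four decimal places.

6.8667

Let σ_i = p''(x_i). Step sizes h_i = 3, 2; slopes of the chords Δ_i = (y_(i+1) - y_i)/h_i = -4/3, 7/2.
  3·σ_0 + 10·σ_1 + 2·σ_2 = 6(Δ_1 - Δ_0) = 29
Clamped end conditions give two more equations: 2h_0·σ_0 + h_0·σ_1 = 6(Δ_0 - p'(0)) = -14 and h_1·σ_1 + 2h_1·σ_2 = 6(p'(5) - Δ_1) = -45.
Solving the tridiagonal system: σ_0 = -187/30, σ_1 = 39/5, σ_2 = -303/20.
On [3, 5], p(x) = 0 + 67/20·(x - 3) + 39/10·(x - 3)² - 153/80·(x - 3)³.
With (x - 3) = 4/3: p(13/3) = 103/15.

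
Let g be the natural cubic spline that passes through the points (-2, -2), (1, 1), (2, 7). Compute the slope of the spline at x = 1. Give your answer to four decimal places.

4.7500

Let m_i = g''(x_i). Step sizes h_i = 3, 1; slopes of the chords Δ_i = (y_(i+1) - y_i)/h_i = 1, 6.
  3·m_0 + 8·m_1 + 1·m_2 = 6(Δ_1 - Δ_0) = 30
Natural end conditions: m_0 = m_2 = 0.
Solving the tridiagonal system: m_0 = 0, m_1 = 15/4, m_2 = 0.
On [1, 2], g'(x) = b_1 + 2c_1·(x - 1) + 3d_1·(x - 1)² with b_1 = Δ_1 - h_1(2m_1 + m_2)/6 = 19/4, c_1 = m_1/2 = 15/8, d_1 = (m_2 - m_1)/(6h_1) = -5/8. So g'(1) = 19/4.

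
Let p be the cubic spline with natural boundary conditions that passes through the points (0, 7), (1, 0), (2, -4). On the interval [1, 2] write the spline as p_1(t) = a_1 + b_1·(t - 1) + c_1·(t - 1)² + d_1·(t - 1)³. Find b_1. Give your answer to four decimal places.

Put m_i = p'' at the i-th knot. Here h = (1, 1) and Δ = (-7, -4), so the interior equations h_(i-1)·m_(i-1) + 2(h_(i-1)+h_i)·m_i + h_i·m_(i+1) = 6(Δ_i − Δ_(i-1)) read
  1·m_0 + 4·m_1 + 1·m_2 = 6(Δ_1 - Δ_0) = 18
Natural end conditions: m_0 = m_2 = 0.
Solving: m_0 = 0, m_1 = 9/2, m_2 = 0.
On [1, 2], with p_1(t) = a_1 + b_1·(t - 1) + c_1·(t - 1)² + d_1·(t - 1)³: c_1 = m_1/2 = 9/4, d_1 = (m_2 - m_1)/(6h_1) = -3/4, b_1 = Δ_1 - h_1(2m_1 + m_2)/6 = -11/2.

-5.5000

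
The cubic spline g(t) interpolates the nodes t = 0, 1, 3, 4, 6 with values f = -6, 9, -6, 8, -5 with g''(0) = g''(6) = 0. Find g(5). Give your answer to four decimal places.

8.1935

Write m_i for g''(x_i). With h_i = 1, 2, 1, 2 and divided differences Δ_i = 15, -15/2, 14, -13/2, the continuity of g' gives the tridiagonal system
  1·m_0 + 6·m_1 + 2·m_2 = 6(Δ_1 - Δ_0) = -135
  2·m_1 + 6·m_2 + 1·m_3 = 6(Δ_2 - Δ_1) = 129
  1·m_2 + 6·m_3 + 2·m_4 = 6(Δ_3 - Δ_2) = -123
Natural end conditions: m_0 = m_4 = 0.
Solving the tridiagonal system: m_0 = 0, m_1 = -2173/62, m_2 = 1167/31, m_3 = -830/31, m_4 = 0.
On [4, 6], g(t) = 8 + 2111/186·(t - 4) - 415/31·(t - 4)² + 415/186·(t - 4)³.
With (t - 4) = 1: g(5) = 254/31.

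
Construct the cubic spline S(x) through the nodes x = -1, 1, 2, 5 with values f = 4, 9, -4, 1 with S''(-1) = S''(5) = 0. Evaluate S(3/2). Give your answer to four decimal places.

Let M_i = S''(x_i). Step sizes h_i = 2, 1, 3; slopes of the chords Δ_i = (y_(i+1) - y_i)/h_i = 5/2, -13, 5/3.
  2·M_0 + 6·M_1 + 1·M_2 = 6(Δ_1 - Δ_0) = -93
  1·M_1 + 8·M_2 + 3·M_3 = 6(Δ_2 - Δ_1) = 88
Natural end conditions: M_0 = M_3 = 0.
Solving: M_0 = 0, M_1 = -832/47, M_2 = 621/47, M_3 = 0.
On [1, 2], S(x) = 9 - 2623/282·(x - 1) - 416/47·(x - 1)² + 1453/282·(x - 1)³.
With (x - 1) = 1/2: S(3/2) = 2091/752.

2.7806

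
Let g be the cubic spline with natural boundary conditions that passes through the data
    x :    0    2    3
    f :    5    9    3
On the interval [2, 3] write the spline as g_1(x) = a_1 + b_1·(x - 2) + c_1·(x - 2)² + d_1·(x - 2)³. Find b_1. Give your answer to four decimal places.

Put M_i = g'' at the i-th knot. Here h = (2, 1) and Δ = (2, -6), so the interior equations h_(i-1)·M_(i-1) + 2(h_(i-1)+h_i)·M_i + h_i·M_(i+1) = 6(Δ_i − Δ_(i-1)) read
  2·M_0 + 6·M_1 + 1·M_2 = 6(Δ_1 - Δ_0) = -48
Natural end conditions: M_0 = M_2 = 0.
Solving: M_0 = 0, M_1 = -8, M_2 = 0.
On [2, 3], with g_1(x) = a_1 + b_1·(x - 2) + c_1·(x - 2)² + d_1·(x - 2)³: c_1 = M_1/2 = -4, d_1 = (M_2 - M_1)/(6h_1) = 4/3, b_1 = Δ_1 - h_1(2M_1 + M_2)/6 = -10/3.

-3.3333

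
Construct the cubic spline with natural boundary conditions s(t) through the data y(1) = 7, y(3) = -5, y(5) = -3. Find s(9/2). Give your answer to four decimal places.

Write σ_i for s''(x_i). With h_i = 2, 2 and divided differences Δ_i = -6, 1, the continuity of s' gives the tridiagonal system
  2·σ_0 + 8·σ_1 + 2·σ_2 = 6(Δ_1 - Δ_0) = 42
Natural end conditions: σ_0 = σ_2 = 0.
Forward elimination and back-substitution give σ_0 = 0, σ_1 = 21/4, σ_2 = 0.
On [3, 5], s(t) = -5 - 5/2·(t - 3) + 21/8·(t - 3)² - 7/16·(t - 3)³.
With (t - 3) = 3/2: s(9/2) = -553/128.

-4.3203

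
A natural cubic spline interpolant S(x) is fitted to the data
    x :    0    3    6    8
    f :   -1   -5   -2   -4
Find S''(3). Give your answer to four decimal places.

1.5856

Let m_i = S''(x_i). Step sizes h_i = 3, 3, 2; slopes of the chords Δ_i = (y_(i+1) - y_i)/h_i = -4/3, 1, -1.
  3·m_0 + 12·m_1 + 3·m_2 = 6(Δ_1 - Δ_0) = 14
  3·m_1 + 10·m_2 + 2·m_3 = 6(Δ_2 - Δ_1) = -12
Natural end conditions: m_0 = m_3 = 0.
Hence m_0 = 0, m_1 = 176/111, m_2 = -62/37, m_3 = 0.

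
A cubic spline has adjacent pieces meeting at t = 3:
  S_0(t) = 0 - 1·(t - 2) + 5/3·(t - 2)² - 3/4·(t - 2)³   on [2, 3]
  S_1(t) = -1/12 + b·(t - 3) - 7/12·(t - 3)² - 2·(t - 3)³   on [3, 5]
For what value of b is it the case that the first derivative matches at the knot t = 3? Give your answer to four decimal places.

0.0833

S_0'(t) = -1 + 10/3·(t - 2) - 9/4·(t - 2)², so S_0'(3) = 1/12. On the right, S_1'(3) = b, so b = 1/12.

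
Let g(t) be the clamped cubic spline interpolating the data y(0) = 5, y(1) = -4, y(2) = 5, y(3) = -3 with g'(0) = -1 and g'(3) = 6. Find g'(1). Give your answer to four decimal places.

0.4667

Write m_i for g''(x_i). With h_i = 1, 1, 1 and divided differences Δ_i = -9, 9, -8, the continuity of g' gives the tridiagonal system
  1·m_0 + 4·m_1 + 1·m_2 = 6(Δ_1 - Δ_0) = 108
  1·m_1 + 4·m_2 + 1·m_3 = 6(Δ_2 - Δ_1) = -102
Clamped end conditions give two more equations: 2h_0·m_0 + h_0·m_1 = 6(Δ_0 - g'(0)) = -48 and h_2·m_2 + 2h_2·m_3 = 6(g'(3) - Δ_2) = 84.
Solving the tridiagonal system: m_0 = -764/15, m_1 = 808/15, m_2 = -848/15, m_3 = 1054/15.
On [1, 2], g'(t) = b_1 + 2c_1·(t - 1) + 3d_1·(t - 1)² with b_1 = Δ_1 - h_1(2m_1 + m_2)/6 = 7/15, c_1 = m_1/2 = 404/15, d_1 = (m_2 - m_1)/(6h_1) = -92/5. So g'(1) = 7/15.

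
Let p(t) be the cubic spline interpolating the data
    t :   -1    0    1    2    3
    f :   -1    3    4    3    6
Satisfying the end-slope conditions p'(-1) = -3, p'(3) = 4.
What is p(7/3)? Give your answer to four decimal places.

Put m_i = p'' at the i-th knot. Here h = (1, 1, 1, 1) and Δ = (4, 1, -1, 3), so the interior equations h_(i-1)·m_(i-1) + 2(h_(i-1)+h_i)·m_i + h_i·m_(i+1) = 6(Δ_i − Δ_(i-1)) read
  1·m_0 + 4·m_1 + 1·m_2 = 6(Δ_1 - Δ_0) = -18
  1·m_1 + 4·m_2 + 1·m_3 = 6(Δ_2 - Δ_1) = -12
  1·m_2 + 4·m_3 + 1·m_4 = 6(Δ_3 - Δ_2) = 24
Clamped end conditions give two more equations: 2h_0·m_0 + h_0·m_1 = 6(Δ_0 - p'(-1)) = 42 and h_3·m_3 + 2h_3·m_4 = 6(p'(3) - Δ_3) = 6.
Solving: m_0 = 184/7, m_1 = -74/7, m_2 = -2, m_3 = 46/7, m_4 = -2/7.
On [2, 3], p(t) = 3 + 6/7·(t - 2) + 23/7·(t - 2)² - 8/7·(t - 2)³.
With (t - 2) = 1/3: p(7/3) = 682/189.

3.6085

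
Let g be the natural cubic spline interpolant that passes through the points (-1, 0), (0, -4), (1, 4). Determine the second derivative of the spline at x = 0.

Let σ_i = g''(x_i). Step sizes h_i = 1, 1; slopes of the chords Δ_i = (y_(i+1) - y_i)/h_i = -4, 8.
  1·σ_0 + 4·σ_1 + 1·σ_2 = 6(Δ_1 - Δ_0) = 72
Natural end conditions: σ_0 = σ_2 = 0.
Forward elimination and back-substitution give σ_0 = 0, σ_1 = 18, σ_2 = 0.

18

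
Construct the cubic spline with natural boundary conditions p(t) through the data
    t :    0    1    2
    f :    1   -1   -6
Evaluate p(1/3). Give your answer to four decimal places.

With m_i denoting the second derivative at x_i, h_i = 1, 1, and Δ_i = (y_(i+1) − y_i)/h_i = -2, -5:
  1·m_0 + 4·m_1 + 1·m_2 = 6(Δ_1 - Δ_0) = -18
Natural end conditions: m_0 = m_2 = 0.
Solving: m_0 = 0, m_1 = -9/2, m_2 = 0.
On [0, 1], p(t) = 1 - 5/4·t + 0·t² - 3/4·t³.
With t = 1/3: p(1/3) = 5/9.

0.5556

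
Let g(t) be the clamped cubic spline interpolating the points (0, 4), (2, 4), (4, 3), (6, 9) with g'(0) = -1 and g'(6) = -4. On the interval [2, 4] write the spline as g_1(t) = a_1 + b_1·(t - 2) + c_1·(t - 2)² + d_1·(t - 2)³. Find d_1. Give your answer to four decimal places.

With m_i denoting the second derivative at x_i, h_i = 2, 2, 2, and Δ_i = (y_(i+1) − y_i)/h_i = 0, -1/2, 3:
  2·m_0 + 8·m_1 + 2·m_2 = 6(Δ_1 - Δ_0) = -3
  2·m_1 + 8·m_2 + 2·m_3 = 6(Δ_2 - Δ_1) = 21
Clamped end conditions give two more equations: 2h_0·m_0 + h_0·m_1 = 6(Δ_0 - g'(0)) = 6 and h_2·m_2 + 2h_2·m_3 = 6(g'(6) - Δ_2) = -42.
Hence m_0 = 29/10, m_1 = -14/5, m_2 = 34/5, m_3 = -139/10.
On [2, 4], with g_1(t) = a_1 + b_1·(t - 2) + c_1·(t - 2)² + d_1·(t - 2)³: c_1 = m_1/2 = -7/5, d_1 = (m_2 - m_1)/(6h_1) = 4/5, b_1 = Δ_1 - h_1(2m_1 + m_2)/6 = -9/10.

0.8000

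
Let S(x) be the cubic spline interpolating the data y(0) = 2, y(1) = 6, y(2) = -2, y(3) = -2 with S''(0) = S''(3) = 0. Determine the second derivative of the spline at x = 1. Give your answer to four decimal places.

With σ_i denoting the second derivative at x_i, h_i = 1, 1, 1, and Δ_i = (y_(i+1) − y_i)/h_i = 4, -8, 0:
  1·σ_0 + 4·σ_1 + 1·σ_2 = 6(Δ_1 - Δ_0) = -72
  1·σ_1 + 4·σ_2 + 1·σ_3 = 6(Δ_2 - Δ_1) = 48
Natural end conditions: σ_0 = σ_3 = 0.
Forward elimination and back-substitution give σ_0 = 0, σ_1 = -112/5, σ_2 = 88/5, σ_3 = 0.

-22.4000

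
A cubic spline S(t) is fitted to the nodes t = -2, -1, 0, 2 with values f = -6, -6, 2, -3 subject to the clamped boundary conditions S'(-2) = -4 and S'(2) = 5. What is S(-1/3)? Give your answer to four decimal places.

Write m_i for S''(x_i). With h_i = 1, 1, 2 and divided differences Δ_i = 0, 8, -5/2, the continuity of S' gives the tridiagonal system
  1·m_0 + 4·m_1 + 1·m_2 = 6(Δ_1 - Δ_0) = 48
  1·m_1 + 6·m_2 + 2·m_3 = 6(Δ_2 - Δ_1) = -63
Clamped end conditions give two more equations: 2h_0·m_0 + h_0·m_1 = 6(Δ_0 - S'(-2)) = 24 and h_2·m_2 + 2h_2·m_3 = 6(S'(2) - Δ_2) = 45.
Hence m_0 = 87/22, m_1 = 177/11, m_2 = -447/22, m_3 = 471/22.
On [-1, 0], S(t) = -6 + 265/44·(t + 1) + 177/22·(t + 1)² - 267/44·(t + 1)³.
With (t + 1) = 2/3: S(-1/3) = -41/198.

-0.2071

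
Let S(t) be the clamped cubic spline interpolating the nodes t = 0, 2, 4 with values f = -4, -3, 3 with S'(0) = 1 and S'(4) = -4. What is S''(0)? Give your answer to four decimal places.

-3.8750

With M_i denoting the second derivative at x_i, h_i = 2, 2, and Δ_i = (y_(i+1) − y_i)/h_i = 1/2, 3:
  2·M_0 + 8·M_1 + 2·M_2 = 6(Δ_1 - Δ_0) = 15
Clamped end conditions give two more equations: 2h_0·M_0 + h_0·M_1 = 6(Δ_0 - S'(0)) = -3 and h_1·M_1 + 2h_1·M_2 = 6(S'(4) - Δ_1) = -42.
Solving: M_0 = -31/8, M_1 = 25/4, M_2 = -109/8.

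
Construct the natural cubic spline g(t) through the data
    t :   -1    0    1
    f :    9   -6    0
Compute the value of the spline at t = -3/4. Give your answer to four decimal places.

4.0195

With σ_i denoting the second derivative at x_i, h_i = 1, 1, and Δ_i = (y_(i+1) − y_i)/h_i = -15, 6:
  1·σ_0 + 4·σ_1 + 1·σ_2 = 6(Δ_1 - Δ_0) = 126
Natural end conditions: σ_0 = σ_2 = 0.
Solving the tridiagonal system: σ_0 = 0, σ_1 = 63/2, σ_2 = 0.
On [-1, 0], g(t) = 9 - 81/4·(t + 1) + 0·(t + 1)² + 21/4·(t + 1)³.
With (t + 1) = 1/4: g(-3/4) = 1029/256.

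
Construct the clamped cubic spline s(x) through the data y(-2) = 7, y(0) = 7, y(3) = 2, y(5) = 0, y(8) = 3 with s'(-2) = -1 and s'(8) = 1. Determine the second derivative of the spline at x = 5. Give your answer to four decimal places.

Put m_i = s'' at the i-th knot. Here h = (2, 3, 2, 3) and Δ = (0, -5/3, -1, 1), so the interior equations h_(i-1)·m_(i-1) + 2(h_(i-1)+h_i)·m_i + h_i·m_(i+1) = 6(Δ_i − Δ_(i-1)) read
  2·m_0 + 10·m_1 + 3·m_2 = 6(Δ_1 - Δ_0) = -10
  3·m_1 + 10·m_2 + 2·m_3 = 6(Δ_2 - Δ_1) = 4
  2·m_2 + 10·m_3 + 3·m_4 = 6(Δ_3 - Δ_2) = 12
Clamped end conditions give two more equations: 2h_0·m_0 + h_0·m_1 = 6(Δ_0 - s'(-2)) = 6 and h_3·m_3 + 2h_3·m_4 = 6(s'(8) - Δ_3) = 0.
Solving the tridiagonal system: m_0 = 2027/870, m_1 = -722/435, m_2 = 281/435, m_3 = 548/435, m_4 = -274/435.

1.2598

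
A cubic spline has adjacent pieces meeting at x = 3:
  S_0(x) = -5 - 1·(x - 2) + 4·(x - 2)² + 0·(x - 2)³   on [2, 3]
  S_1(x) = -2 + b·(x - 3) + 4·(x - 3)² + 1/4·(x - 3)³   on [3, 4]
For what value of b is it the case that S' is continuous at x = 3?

S_0'(x) = -1 + 8·(x - 2) + 0·(x - 2)², so S_0'(3) = 7. On the right, S_1'(3) = b, so b = 7.

7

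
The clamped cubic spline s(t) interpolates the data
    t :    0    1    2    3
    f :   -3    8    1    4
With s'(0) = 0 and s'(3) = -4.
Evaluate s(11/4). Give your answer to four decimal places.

3.9563

With m_i denoting the second derivative at x_i, h_i = 1, 1, 1, and Δ_i = (y_(i+1) − y_i)/h_i = 11, -7, 3:
  1·m_0 + 4·m_1 + 1·m_2 = 6(Δ_1 - Δ_0) = -108
  1·m_1 + 4·m_2 + 1·m_3 = 6(Δ_2 - Δ_1) = 60
Clamped end conditions give two more equations: 2h_0·m_0 + h_0·m_1 = 6(Δ_0 - s'(0)) = 66 and h_2·m_2 + 2h_2·m_3 = 6(s'(3) - Δ_2) = -42.
Solving: m_0 = 878/15, m_1 = -766/15, m_2 = 566/15, m_3 = -598/15.
On [2, 3], s(t) = 1 - 44/15·(t - 2) + 283/15·(t - 2)² - 194/15·(t - 2)³.
With (t - 2) = 3/4: s(11/4) = 633/160.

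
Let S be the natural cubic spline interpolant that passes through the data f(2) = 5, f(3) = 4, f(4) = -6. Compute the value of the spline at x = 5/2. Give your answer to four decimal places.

Let m_i = S''(x_i). Step sizes h_i = 1, 1; slopes of the chords Δ_i = (y_(i+1) - y_i)/h_i = -1, -10.
  1·m_0 + 4·m_1 + 1·m_2 = 6(Δ_1 - Δ_0) = -54
Natural end conditions: m_0 = m_2 = 0.
Forward elimination and back-substitution give m_0 = 0, m_1 = -27/2, m_2 = 0.
On [2, 3], S(x) = 5 + 5/4·(x - 2) + 0·(x - 2)² - 9/4·(x - 2)³.
With (x - 2) = 1/2: S(5/2) = 171/32.

5.3438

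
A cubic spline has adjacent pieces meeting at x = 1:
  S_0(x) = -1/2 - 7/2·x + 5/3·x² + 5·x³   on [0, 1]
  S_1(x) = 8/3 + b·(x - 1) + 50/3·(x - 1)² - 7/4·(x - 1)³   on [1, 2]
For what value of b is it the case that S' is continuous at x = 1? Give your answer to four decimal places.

14.8333

S_0'(x) = -7/2 + 10/3·x + 15·x², so S_0'(1) = 89/6. On the right, S_1'(1) = b, so b = 89/6.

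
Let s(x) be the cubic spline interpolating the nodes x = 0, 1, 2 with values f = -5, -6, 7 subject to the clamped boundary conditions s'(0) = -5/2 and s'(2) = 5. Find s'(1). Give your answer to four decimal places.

Let σ_i = s''(x_i). Step sizes h_i = 1, 1; slopes of the chords Δ_i = (y_(i+1) - y_i)/h_i = -1, 13.
  1·σ_0 + 4·σ_1 + 1·σ_2 = 6(Δ_1 - Δ_0) = 84
Clamped end conditions give two more equations: 2h_0·σ_0 + h_0·σ_1 = 6(Δ_0 - s'(0)) = 9 and h_1·σ_1 + 2h_1·σ_2 = 6(s'(2) - Δ_1) = -48.
Forward elimination and back-substitution give σ_0 = -51/4, σ_1 = 69/2, σ_2 = -165/4.
On [1, 2], s'(x) = b_1 + 2c_1·(x - 1) + 3d_1·(x - 1)² with b_1 = Δ_1 - h_1(2σ_1 + σ_2)/6 = 67/8, c_1 = σ_1/2 = 69/4, d_1 = (σ_2 - σ_1)/(6h_1) = -101/8. So s'(1) = 67/8.

8.3750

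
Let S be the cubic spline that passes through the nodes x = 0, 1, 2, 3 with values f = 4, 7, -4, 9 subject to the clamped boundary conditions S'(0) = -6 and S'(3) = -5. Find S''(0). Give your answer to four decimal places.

With M_i denoting the second derivative at x_i, h_i = 1, 1, 1, and Δ_i = (y_(i+1) − y_i)/h_i = 3, -11, 13:
  1·M_0 + 4·M_1 + 1·M_2 = 6(Δ_1 - Δ_0) = -84
  1·M_1 + 4·M_2 + 1·M_3 = 6(Δ_2 - Δ_1) = 144
Clamped end conditions give two more equations: 2h_0·M_0 + h_0·M_1 = 6(Δ_0 - S'(0)) = 54 and h_2·M_2 + 2h_2·M_3 = 6(S'(3) - Δ_2) = -108.
Hence M_0 = 796/15, M_1 = -782/15, M_2 = 1072/15, M_3 = -1346/15.

53.0667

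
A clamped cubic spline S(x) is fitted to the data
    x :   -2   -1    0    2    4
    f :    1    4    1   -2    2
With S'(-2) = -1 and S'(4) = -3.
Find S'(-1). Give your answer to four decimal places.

1.3988

With M_i denoting the second derivative at x_i, h_i = 1, 1, 2, 2, and Δ_i = (y_(i+1) − y_i)/h_i = 3, -3, -3/2, 2:
  1·M_0 + 4·M_1 + 1·M_2 = 6(Δ_1 - Δ_0) = -36
  1·M_1 + 6·M_2 + 2·M_3 = 6(Δ_2 - Δ_1) = 9
  2·M_2 + 8·M_3 + 2·M_4 = 6(Δ_3 - Δ_2) = 21
Clamped end conditions give two more equations: 2h_0·M_0 + h_0·M_1 = 6(Δ_0 - S'(-2)) = 24 and h_3·M_3 + 2h_3·M_4 = 6(S'(4) - Δ_3) = -30.
Forward elimination and back-substitution give M_0 = 1613/84, M_1 = -605/42, M_2 = 29/12, M_3 = 187/42, M_4 = -817/84.
On [-1, 0], S'(x) = b_1 + 2c_1·(x + 1) + 3d_1·(x + 1)² with b_1 = Δ_1 - h_1(2M_1 + M_2)/6 = 235/168, c_1 = M_1/2 = -605/84, d_1 = (M_2 - M_1)/(6h_1) = 157/56. So S'(-1) = 235/168.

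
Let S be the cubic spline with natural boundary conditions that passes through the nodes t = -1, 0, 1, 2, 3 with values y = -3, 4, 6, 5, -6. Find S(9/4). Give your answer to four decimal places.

With m_i denoting the second derivative at x_i, h_i = 1, 1, 1, 1, and Δ_i = (y_(i+1) − y_i)/h_i = 7, 2, -1, -11:
  1·m_0 + 4·m_1 + 1·m_2 = 6(Δ_1 - Δ_0) = -30
  1·m_1 + 4·m_2 + 1·m_3 = 6(Δ_2 - Δ_1) = -18
  1·m_2 + 4·m_3 + 1·m_4 = 6(Δ_3 - Δ_2) = -60
Natural end conditions: m_0 = m_4 = 0.
Solving: m_0 = 0, m_1 = -219/28, m_2 = 9/7, m_3 = -429/28, m_4 = 0.
On [2, 3], S(t) = 5 - 165/28·(t - 2) - 429/56·(t - 2)² + 143/56·(t - 2)³.
With (t - 2) = 1/4: S(9/4) = 1581/512.

3.0879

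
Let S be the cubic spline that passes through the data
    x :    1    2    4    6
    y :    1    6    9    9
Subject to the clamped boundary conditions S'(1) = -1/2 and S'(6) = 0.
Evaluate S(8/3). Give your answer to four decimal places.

With m_i denoting the second derivative at x_i, h_i = 1, 2, 2, and Δ_i = (y_(i+1) − y_i)/h_i = 5, 3/2, 0:
  1·m_0 + 6·m_1 + 2·m_2 = 6(Δ_1 - Δ_0) = -21
  2·m_1 + 8·m_2 + 2·m_3 = 6(Δ_2 - Δ_1) = -9
Clamped end conditions give two more equations: 2h_0·m_0 + h_0·m_1 = 6(Δ_0 - S'(1)) = 33 and h_2·m_2 + 2h_2·m_3 = 6(S'(6) - Δ_2) = 0.
Hence m_0 = 461/23, m_1 = -163/23, m_2 = 17/23, m_3 = -17/46.
On [2, 4], S(x) = 6 + 275/46·(x - 2) - 163/46·(x - 2)² + 15/23·(x - 2)³.
With (x - 2) = 2/3: S(8/3) = 1781/207.

8.6039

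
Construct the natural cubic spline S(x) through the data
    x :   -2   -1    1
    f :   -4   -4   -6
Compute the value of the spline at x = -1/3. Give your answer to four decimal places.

-4.4198

Let σ_i = S''(x_i). Step sizes h_i = 1, 2; slopes of the chords Δ_i = (y_(i+1) - y_i)/h_i = 0, -1.
  1·σ_0 + 6·σ_1 + 2·σ_2 = 6(Δ_1 - Δ_0) = -6
Natural end conditions: σ_0 = σ_2 = 0.
Forward elimination and back-substitution give σ_0 = 0, σ_1 = -1, σ_2 = 0.
On [-1, 1], S(x) = -4 - 1/3·(x + 1) - 1/2·(x + 1)² + 1/12·(x + 1)³.
With (x + 1) = 2/3: S(-1/3) = -358/81.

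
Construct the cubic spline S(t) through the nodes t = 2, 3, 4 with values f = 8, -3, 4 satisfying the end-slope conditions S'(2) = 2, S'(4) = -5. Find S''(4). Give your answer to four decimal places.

-66.5000

With m_i denoting the second derivative at x_i, h_i = 1, 1, and Δ_i = (y_(i+1) − y_i)/h_i = -11, 7:
  1·m_0 + 4·m_1 + 1·m_2 = 6(Δ_1 - Δ_0) = 108
Clamped end conditions give two more equations: 2h_0·m_0 + h_0·m_1 = 6(Δ_0 - S'(2)) = -78 and h_1·m_1 + 2h_1·m_2 = 6(S'(4) - Δ_1) = -72.
Forward elimination and back-substitution give m_0 = -139/2, m_1 = 61, m_2 = -133/2.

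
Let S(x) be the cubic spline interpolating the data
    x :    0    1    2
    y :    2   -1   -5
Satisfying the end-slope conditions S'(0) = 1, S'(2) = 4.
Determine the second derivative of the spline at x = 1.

Write σ_i for S''(x_i). With h_i = 1, 1 and divided differences Δ_i = -3, -4, the continuity of S' gives the tridiagonal system
  1·σ_0 + 4·σ_1 + 1·σ_2 = 6(Δ_1 - Δ_0) = -6
Clamped end conditions give two more equations: 2h_0·σ_0 + h_0·σ_1 = 6(Δ_0 - S'(0)) = -24 and h_1·σ_1 + 2h_1·σ_2 = 6(S'(2) - Δ_1) = 48.
Solving the tridiagonal system: σ_0 = -9, σ_1 = -6, σ_2 = 27.

-6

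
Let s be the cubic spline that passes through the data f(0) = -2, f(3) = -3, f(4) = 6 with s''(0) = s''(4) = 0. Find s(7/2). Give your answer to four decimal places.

1.0625

With σ_i denoting the second derivative at x_i, h_i = 3, 1, and Δ_i = (y_(i+1) − y_i)/h_i = -1/3, 9:
  3·σ_0 + 8·σ_1 + 1·σ_2 = 6(Δ_1 - Δ_0) = 56
Natural end conditions: σ_0 = σ_2 = 0.
Solving: σ_0 = 0, σ_1 = 7, σ_2 = 0.
On [3, 4], s(t) = -3 + 20/3·(t - 3) + 7/2·(t - 3)² - 7/6·(t - 3)³.
With (t - 3) = 1/2: s(7/2) = 17/16.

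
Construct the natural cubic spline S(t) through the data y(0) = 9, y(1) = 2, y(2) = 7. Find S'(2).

Write σ_i for S''(x_i). With h_i = 1, 1 and divided differences Δ_i = -7, 5, the continuity of S' gives the tridiagonal system
  1·σ_0 + 4·σ_1 + 1·σ_2 = 6(Δ_1 - Δ_0) = 72
Natural end conditions: σ_0 = σ_2 = 0.
Hence σ_0 = 0, σ_1 = 18, σ_2 = 0.
On [1, 2], S'(t) = b_1 + 2c_1·(t - 1) + 3d_1·(t - 1)² with b_1 = Δ_1 - h_1(2σ_1 + σ_2)/6 = -1, c_1 = σ_1/2 = 9, d_1 = (σ_2 - σ_1)/(6h_1) = -3. So S'(2) = 8.

8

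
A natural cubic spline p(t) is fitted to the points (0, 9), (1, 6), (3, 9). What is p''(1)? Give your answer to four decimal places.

Let σ_i = p''(x_i). Step sizes h_i = 1, 2; slopes of the chords Δ_i = (y_(i+1) - y_i)/h_i = -3, 3/2.
  1·σ_0 + 6·σ_1 + 2·σ_2 = 6(Δ_1 - Δ_0) = 27
Natural end conditions: σ_0 = σ_2 = 0.
Hence σ_0 = 0, σ_1 = 9/2, σ_2 = 0.

4.5000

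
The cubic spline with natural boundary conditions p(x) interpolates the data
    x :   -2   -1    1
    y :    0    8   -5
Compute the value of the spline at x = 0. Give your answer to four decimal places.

With M_i denoting the second derivative at x_i, h_i = 1, 2, and Δ_i = (y_(i+1) − y_i)/h_i = 8, -13/2:
  1·M_0 + 6·M_1 + 2·M_2 = 6(Δ_1 - Δ_0) = -87
Natural end conditions: M_0 = M_2 = 0.
Solving: M_0 = 0, M_1 = -29/2, M_2 = 0.
On [-1, 1], p(x) = 8 + 19/6·(x + 1) - 29/4·(x + 1)² + 29/24·(x + 1)³.
With (x + 1) = 1: p(0) = 41/8.

5.1250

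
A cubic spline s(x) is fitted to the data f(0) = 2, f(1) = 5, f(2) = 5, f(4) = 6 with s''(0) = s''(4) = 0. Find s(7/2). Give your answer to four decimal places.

5.5462

Write M_i for s''(x_i). With h_i = 1, 1, 2 and divided differences Δ_i = 3, 0, 1/2, the continuity of s' gives the tridiagonal system
  1·M_0 + 4·M_1 + 1·M_2 = 6(Δ_1 - Δ_0) = -18
  1·M_1 + 6·M_2 + 2·M_3 = 6(Δ_2 - Δ_1) = 3
Natural end conditions: M_0 = M_3 = 0.
Solving the tridiagonal system: M_0 = 0, M_1 = -111/23, M_2 = 30/23, M_3 = 0.
On [2, 4], s(x) = 5 - 17/46·(x - 2) + 15/23·(x - 2)² - 5/46·(x - 2)³.
With (x - 2) = 3/2: s(7/2) = 2041/368.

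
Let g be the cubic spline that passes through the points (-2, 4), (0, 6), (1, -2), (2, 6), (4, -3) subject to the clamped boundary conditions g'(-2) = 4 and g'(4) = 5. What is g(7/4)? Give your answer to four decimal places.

4.1500

Let m_i = g''(x_i). Step sizes h_i = 2, 1, 1, 2; slopes of the chords Δ_i = (y_(i+1) - y_i)/h_i = 1, -8, 8, -9/2.
  2·m_0 + 6·m_1 + 1·m_2 = 6(Δ_1 - Δ_0) = -54
  1·m_1 + 4·m_2 + 1·m_3 = 6(Δ_2 - Δ_1) = 96
  1·m_2 + 6·m_3 + 2·m_4 = 6(Δ_3 - Δ_2) = -75
Clamped end conditions give two more equations: 2h_0·m_0 + h_0·m_1 = 6(Δ_0 - g'(-2)) = -18 and h_3·m_3 + 2h_3·m_4 = 6(g'(4) - Δ_3) = 57.
Solving: m_0 = 419/120, m_1 = -959/60, m_2 = 419/12, m_3 = -1661/60, m_4 = 3371/120.
On [1, 2], g(x) = -2 + 39/40·(x - 1) + 419/24·(x - 1)² - 313/30·(x - 1)³.
With (x - 1) = 3/4: g(7/4) = 83/20.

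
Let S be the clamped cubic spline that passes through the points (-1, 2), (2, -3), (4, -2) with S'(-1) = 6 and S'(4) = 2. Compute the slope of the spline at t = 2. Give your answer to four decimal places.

Let m_i = S''(x_i). Step sizes h_i = 3, 2; slopes of the chords Δ_i = (y_(i+1) - y_i)/h_i = -5/3, 1/2.
  3·m_0 + 10·m_1 + 2·m_2 = 6(Δ_1 - Δ_0) = 13
Clamped end conditions give two more equations: 2h_0·m_0 + h_0·m_1 = 6(Δ_0 - S'(-1)) = -46 and h_1·m_1 + 2h_1·m_2 = 6(S'(4) - Δ_1) = 9.
Solving: m_0 = -293/30, m_1 = 21/5, m_2 = 3/20.
On [2, 4], S'(t) = b_1 + 2c_1·(t - 2) + 3d_1·(t - 2)² with b_1 = Δ_1 - h_1(2m_1 + m_2)/6 = -47/20, c_1 = m_1/2 = 21/10, d_1 = (m_2 - m_1)/(6h_1) = -27/80. So S'(2) = -47/20.

-2.3500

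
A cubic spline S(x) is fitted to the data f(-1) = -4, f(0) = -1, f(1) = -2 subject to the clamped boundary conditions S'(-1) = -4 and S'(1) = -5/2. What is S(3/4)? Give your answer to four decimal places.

-1.3457

With m_i denoting the second derivative at x_i, h_i = 1, 1, and Δ_i = (y_(i+1) − y_i)/h_i = 3, -1:
  1·m_0 + 4·m_1 + 1·m_2 = 6(Δ_1 - Δ_0) = -24
Clamped end conditions give two more equations: 2h_0·m_0 + h_0·m_1 = 6(Δ_0 - S'(-1)) = 42 and h_1·m_1 + 2h_1·m_2 = 6(S'(1) - Δ_1) = -9.
Forward elimination and back-substitution give m_0 = 111/4, m_1 = -27/2, m_2 = 9/4.
On [0, 1], S(x) = -1 + 25/8·x - 27/4·x² + 21/8·x³.
With x = 3/4: S(3/4) = -689/512.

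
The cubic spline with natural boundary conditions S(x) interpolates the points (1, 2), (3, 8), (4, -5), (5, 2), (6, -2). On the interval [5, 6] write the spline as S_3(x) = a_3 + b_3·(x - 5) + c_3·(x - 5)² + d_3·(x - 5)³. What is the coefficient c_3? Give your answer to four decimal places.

-13.5698

Write M_i for S''(x_i). With h_i = 2, 1, 1, 1 and divided differences Δ_i = 3, -13, 7, -4, the continuity of S' gives the tridiagonal system
  2·M_0 + 6·M_1 + 1·M_2 = 6(Δ_1 - Δ_0) = -96
  1·M_1 + 4·M_2 + 1·M_3 = 6(Δ_2 - Δ_1) = 120
  1·M_2 + 4·M_3 + 1·M_4 = 6(Δ_3 - Δ_2) = -66
Natural end conditions: M_0 = M_4 = 0.
Hence M_0 = 0, M_1 = -993/43, M_2 = 1830/43, M_3 = -1167/43, M_4 = 0.
On [5, 6], with S_3(x) = a_3 + b_3·(x - 5) + c_3·(x - 5)² + d_3·(x - 5)³: c_3 = M_3/2 = -1167/86, d_3 = (M_4 - M_3)/(6h_3) = 389/86, b_3 = Δ_3 - h_3(2M_3 + M_4)/6 = 217/43.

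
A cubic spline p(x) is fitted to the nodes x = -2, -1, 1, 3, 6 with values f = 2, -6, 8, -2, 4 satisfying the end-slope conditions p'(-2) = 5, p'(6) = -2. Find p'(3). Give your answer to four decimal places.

-4.1792

Put M_i = p'' at the i-th knot. Here h = (1, 2, 2, 3) and Δ = (-8, 7, -5, 2), so the interior equations h_(i-1)·M_(i-1) + 2(h_(i-1)+h_i)·M_i + h_i·M_(i+1) = 6(Δ_i − Δ_(i-1)) read
  1·M_0 + 6·M_1 + 2·M_2 = 6(Δ_1 - Δ_0) = 90
  2·M_1 + 8·M_2 + 2·M_3 = 6(Δ_2 - Δ_1) = -72
  2·M_2 + 10·M_3 + 3·M_4 = 6(Δ_3 - Δ_2) = 42
Clamped end conditions give two more equations: 2h_0·M_0 + h_0·M_1 = 6(Δ_0 - p'(-2)) = -78 and h_3·M_3 + 2h_3·M_4 = 6(p'(6) - Δ_3) = -24.
Solving the tridiagonal system: M_0 = -2875/53, M_1 = 1616/53, M_2 = -2051/106, M_3 = 578/53, M_4 = -501/53.
On [3, 6], p'(x) = b_3 + 2c_3·(x - 3) + 3d_3·(x - 3)² with b_3 = Δ_3 - h_3(2M_3 + M_4)/6 = -443/106, c_3 = M_3/2 = 289/53, d_3 = (M_4 - M_3)/(6h_3) = -1079/954. So p'(3) = -443/106.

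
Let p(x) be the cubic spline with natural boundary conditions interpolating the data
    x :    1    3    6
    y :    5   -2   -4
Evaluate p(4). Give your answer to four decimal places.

Let M_i = p''(x_i). Step sizes h_i = 2, 3; slopes of the chords Δ_i = (y_(i+1) - y_i)/h_i = -7/2, -2/3.
  2·M_0 + 10·M_1 + 3·M_2 = 6(Δ_1 - Δ_0) = 17
Natural end conditions: M_0 = M_2 = 0.
Solving the tridiagonal system: M_0 = 0, M_1 = 17/10, M_2 = 0.
On [3, 6], p(x) = -2 - 71/30·(x - 3) + 17/20·(x - 3)² - 17/180·(x - 3)³.
With (x - 3) = 1: p(4) = -65/18.

-3.6111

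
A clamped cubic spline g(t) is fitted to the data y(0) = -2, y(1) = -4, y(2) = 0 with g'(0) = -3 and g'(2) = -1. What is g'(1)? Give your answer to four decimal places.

Write σ_i for g''(x_i). With h_i = 1, 1 and divided differences Δ_i = -2, 4, the continuity of g' gives the tridiagonal system
  1·σ_0 + 4·σ_1 + 1·σ_2 = 6(Δ_1 - Δ_0) = 36
Clamped end conditions give two more equations: 2h_0·σ_0 + h_0·σ_1 = 6(Δ_0 - g'(0)) = 6 and h_1·σ_1 + 2h_1·σ_2 = 6(g'(2) - Δ_1) = -30.
Solving: σ_0 = -5, σ_1 = 16, σ_2 = -23.
On [1, 2], g'(t) = b_1 + 2c_1·(t - 1) + 3d_1·(t - 1)² with b_1 = Δ_1 - h_1(2σ_1 + σ_2)/6 = 5/2, c_1 = σ_1/2 = 8, d_1 = (σ_2 - σ_1)/(6h_1) = -13/2. So g'(1) = 5/2.

2.5000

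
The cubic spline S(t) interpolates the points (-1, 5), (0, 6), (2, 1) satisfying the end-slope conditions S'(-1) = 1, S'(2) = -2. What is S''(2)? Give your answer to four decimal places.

Let M_i = S''(x_i). Step sizes h_i = 1, 2; slopes of the chords Δ_i = (y_(i+1) - y_i)/h_i = 1, -5/2.
  1·M_0 + 6·M_1 + 2·M_2 = 6(Δ_1 - Δ_0) = -21
Clamped end conditions give two more equations: 2h_0·M_0 + h_0·M_1 = 6(Δ_0 - S'(-1)) = 0 and h_1·M_1 + 2h_1·M_2 = 6(S'(2) - Δ_1) = 3.
Solving: M_0 = 5/2, M_1 = -5, M_2 = 13/4.

3.2500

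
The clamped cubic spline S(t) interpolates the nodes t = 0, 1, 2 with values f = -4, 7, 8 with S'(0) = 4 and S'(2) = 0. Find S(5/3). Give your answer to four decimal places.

Write M_i for S''(x_i). With h_i = 1, 1 and divided differences Δ_i = 11, 1, the continuity of S' gives the tridiagonal system
  1·M_0 + 4·M_1 + 1·M_2 = 6(Δ_1 - Δ_0) = -60
Clamped end conditions give two more equations: 2h_0·M_0 + h_0·M_1 = 6(Δ_0 - S'(0)) = 42 and h_1·M_1 + 2h_1·M_2 = 6(S'(2) - Δ_1) = -6.
Solving: M_0 = 34, M_1 = -26, M_2 = 10.
On [1, 2], S(t) = 7 + 8·(t - 1) - 13·(t - 1)² + 6·(t - 1)³.
With (t - 1) = 2/3: S(5/3) = 25/3.

8.3333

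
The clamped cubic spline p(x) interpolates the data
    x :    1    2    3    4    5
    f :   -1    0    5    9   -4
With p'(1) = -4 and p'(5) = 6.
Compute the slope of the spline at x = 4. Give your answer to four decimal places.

Let M_i = p''(x_i). Step sizes h_i = 1, 1, 1, 1; slopes of the chords Δ_i = (y_(i+1) - y_i)/h_i = 1, 5, 4, -13.
  1·M_0 + 4·M_1 + 1·M_2 = 6(Δ_1 - Δ_0) = 24
  1·M_1 + 4·M_2 + 1·M_3 = 6(Δ_2 - Δ_1) = -6
  1·M_2 + 4·M_3 + 1·M_4 = 6(Δ_3 - Δ_2) = -102
Clamped end conditions give two more equations: 2h_0·M_0 + h_0·M_1 = 6(Δ_0 - p'(1)) = 30 and h_3·M_3 + 2h_3·M_4 = 6(p'(5) - Δ_3) = 114.
Forward elimination and back-substitution give M_0 = 61/4, M_1 = -1/2, M_2 = 43/4, M_3 = -97/2, M_4 = 325/4.
On [4, 5], p'(x) = b_3 + 2c_3·(x - 4) + 3d_3·(x - 4)² with b_3 = Δ_3 - h_3(2M_3 + M_4)/6 = -83/8, c_3 = M_3/2 = -97/4, d_3 = (M_4 - M_3)/(6h_3) = 173/8. So p'(4) = -83/8.

-10.3750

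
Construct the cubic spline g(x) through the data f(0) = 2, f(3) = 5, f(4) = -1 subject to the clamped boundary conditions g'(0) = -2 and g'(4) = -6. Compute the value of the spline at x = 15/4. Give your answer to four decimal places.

Put M_i = g'' at the i-th knot. Here h = (3, 1) and Δ = (1, -6), so the interior equations h_(i-1)·M_(i-1) + 2(h_(i-1)+h_i)·M_i + h_i·M_(i+1) = 6(Δ_i − Δ_(i-1)) read
  3·M_0 + 8·M_1 + 1·M_2 = 6(Δ_1 - Δ_0) = -42
Clamped end conditions give two more equations: 2h_0·M_0 + h_0·M_1 = 6(Δ_0 - g'(0)) = 18 and h_1·M_1 + 2h_1·M_2 = 6(g'(4) - Δ_1) = 0.
Solving: M_0 = 29/4, M_1 = -17/2, M_2 = 17/4.
On [3, 4], g(x) = 5 - 31/8·(x - 3) - 17/4·(x - 3)² + 17/8·(x - 3)³.
With (x - 3) = 3/4: g(15/4) = 307/512.

0.5996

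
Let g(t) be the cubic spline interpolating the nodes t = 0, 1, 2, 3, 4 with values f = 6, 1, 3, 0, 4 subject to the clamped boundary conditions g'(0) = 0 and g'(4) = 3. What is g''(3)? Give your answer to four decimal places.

17.7857

Write m_i for g''(x_i). With h_i = 1, 1, 1, 1 and divided differences Δ_i = -5, 2, -3, 4, the continuity of g' gives the tridiagonal system
  1·m_0 + 4·m_1 + 1·m_2 = 6(Δ_1 - Δ_0) = 42
  1·m_1 + 4·m_2 + 1·m_3 = 6(Δ_2 - Δ_1) = -30
  1·m_2 + 4·m_3 + 1·m_4 = 6(Δ_3 - Δ_2) = 42
Clamped end conditions give two more equations: 2h_0·m_0 + h_0·m_1 = 6(Δ_0 - g'(0)) = -30 and h_3·m_3 + 2h_3·m_4 = 6(g'(4) - Δ_3) = -6.
Solving the tridiagonal system: m_0 = -717/28, m_1 = 297/14, m_2 = -69/4, m_3 = 249/14, m_4 = -333/28.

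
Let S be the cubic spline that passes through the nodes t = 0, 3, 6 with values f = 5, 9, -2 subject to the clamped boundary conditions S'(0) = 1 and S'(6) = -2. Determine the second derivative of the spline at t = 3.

Let m_i = S''(x_i). Step sizes h_i = 3, 3; slopes of the chords Δ_i = (y_(i+1) - y_i)/h_i = 4/3, -11/3.
  3·m_0 + 12·m_1 + 3·m_2 = 6(Δ_1 - Δ_0) = -30
Clamped end conditions give two more equations: 2h_0·m_0 + h_0·m_1 = 6(Δ_0 - S'(0)) = 2 and h_1·m_1 + 2h_1·m_2 = 6(S'(6) - Δ_1) = 10.
Forward elimination and back-substitution give m_0 = 7/3, m_1 = -4, m_2 = 11/3.

-4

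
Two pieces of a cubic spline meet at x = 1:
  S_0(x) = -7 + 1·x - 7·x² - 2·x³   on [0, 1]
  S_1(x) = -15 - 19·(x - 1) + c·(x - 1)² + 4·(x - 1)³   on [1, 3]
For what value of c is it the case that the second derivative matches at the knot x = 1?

S_0''(x) = -14 - 12·x, so S_0''(1) = -26. On the right, S_1''(1) = 2c, so c = -13.

-13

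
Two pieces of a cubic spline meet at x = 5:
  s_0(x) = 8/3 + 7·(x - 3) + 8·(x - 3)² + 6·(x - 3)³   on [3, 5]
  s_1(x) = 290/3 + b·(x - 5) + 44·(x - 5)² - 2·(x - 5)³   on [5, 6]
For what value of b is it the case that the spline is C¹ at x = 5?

111

s_0'(x) = 7 + 16·(x - 3) + 18·(x - 3)², so s_0'(5) = 111. On the right, s_1'(5) = b, so b = 111.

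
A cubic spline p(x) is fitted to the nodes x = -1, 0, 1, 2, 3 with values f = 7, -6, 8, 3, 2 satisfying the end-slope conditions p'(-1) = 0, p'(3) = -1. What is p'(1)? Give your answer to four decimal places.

8.7143

Write M_i for p''(x_i). With h_i = 1, 1, 1, 1 and divided differences Δ_i = -13, 14, -5, -1, the continuity of p' gives the tridiagonal system
  1·M_0 + 4·M_1 + 1·M_2 = 6(Δ_1 - Δ_0) = 162
  1·M_1 + 4·M_2 + 1·M_3 = 6(Δ_2 - Δ_1) = -114
  1·M_2 + 4·M_3 + 1·M_4 = 6(Δ_3 - Δ_2) = 24
Clamped end conditions give two more equations: 2h_0·M_0 + h_0·M_1 = 6(Δ_0 - p'(-1)) = -78 and h_3·M_3 + 2h_3·M_4 = 6(p'(3) - Δ_3) = 0.
Forward elimination and back-substitution give M_0 = -526/7, M_1 = 506/7, M_2 = -52, M_3 = 152/7, M_4 = -76/7.
On [1, 2], p'(x) = b_2 + 2c_2·(x - 1) + 3d_2·(x - 1)² with b_2 = Δ_2 - h_2(2M_2 + M_3)/6 = 61/7, c_2 = M_2/2 = -26, d_2 = (M_3 - M_2)/(6h_2) = 86/7. So p'(1) = 61/7.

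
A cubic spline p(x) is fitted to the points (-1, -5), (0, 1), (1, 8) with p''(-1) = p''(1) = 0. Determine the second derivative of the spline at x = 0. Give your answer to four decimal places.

1.5000

Let M_i = p''(x_i). Step sizes h_i = 1, 1; slopes of the chords Δ_i = (y_(i+1) - y_i)/h_i = 6, 7.
  1·M_0 + 4·M_1 + 1·M_2 = 6(Δ_1 - Δ_0) = 6
Natural end conditions: M_0 = M_2 = 0.
Forward elimination and back-substitution give M_0 = 0, M_1 = 3/2, M_2 = 0.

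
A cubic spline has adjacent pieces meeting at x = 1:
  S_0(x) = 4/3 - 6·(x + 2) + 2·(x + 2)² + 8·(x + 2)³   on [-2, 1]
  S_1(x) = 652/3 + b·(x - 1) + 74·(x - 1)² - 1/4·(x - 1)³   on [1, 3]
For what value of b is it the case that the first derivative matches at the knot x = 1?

222

S_0'(x) = -6 + 4·(x + 2) + 24·(x + 2)², so S_0'(1) = 222. On the right, S_1'(1) = b, so b = 222.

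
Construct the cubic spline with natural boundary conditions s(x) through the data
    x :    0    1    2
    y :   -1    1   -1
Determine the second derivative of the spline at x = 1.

-6

Put σ_i = s'' at the i-th knot. Here h = (1, 1) and Δ = (2, -2), so the interior equations h_(i-1)·σ_(i-1) + 2(h_(i-1)+h_i)·σ_i + h_i·σ_(i+1) = 6(Δ_i − Δ_(i-1)) read
  1·σ_0 + 4·σ_1 + 1·σ_2 = 6(Δ_1 - Δ_0) = -24
Natural end conditions: σ_0 = σ_2 = 0.
Forward elimination and back-substitution give σ_0 = 0, σ_1 = -6, σ_2 = 0.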